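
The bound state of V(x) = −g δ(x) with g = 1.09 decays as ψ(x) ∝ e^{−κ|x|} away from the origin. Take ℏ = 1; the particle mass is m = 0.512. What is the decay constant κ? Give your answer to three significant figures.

κ = 0.558

Integrating the TISE across x = 0 gives the cusp condition ψ'(0⁺) − ψ'(0⁻) = −(2mg/ℏ²)ψ(0).
With ψ ∝ e^{−κ|x|} this yields −2κ = −2mg/ℏ², so κ = mg/ℏ² = 0.5581.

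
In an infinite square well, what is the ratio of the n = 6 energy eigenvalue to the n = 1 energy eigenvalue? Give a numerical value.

E_n = n²π²ℏ²/(2mL²) so the ratio is n₂²/n₁² = 36/1 = 36.

36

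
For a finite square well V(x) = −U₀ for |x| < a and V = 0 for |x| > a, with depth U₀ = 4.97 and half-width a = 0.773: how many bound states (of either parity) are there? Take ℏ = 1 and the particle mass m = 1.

N = 2

Define the well-strength parameter z₀ = (a/ℏ)√(2mU₀) = 0.773 × √(2·1·4.97) = 2.437.
A new bound state (alternating even/odd) appears each time z₀ passes a multiple of π/2, so N = ⌊2z₀/π⌋ + 1 = ⌊1.552⌋ + 1 = 2.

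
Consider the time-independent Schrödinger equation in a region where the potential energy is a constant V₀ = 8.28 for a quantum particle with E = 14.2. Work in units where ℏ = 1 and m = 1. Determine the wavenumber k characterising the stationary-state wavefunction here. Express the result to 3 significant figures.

k = 3.44

With E > V₀ the solution is oscillatory, ψ ∝ e^{±ikx} with k = √(2m(E − V₀))/ℏ.
k = √(2 × 1 × 5.92) = 3.441.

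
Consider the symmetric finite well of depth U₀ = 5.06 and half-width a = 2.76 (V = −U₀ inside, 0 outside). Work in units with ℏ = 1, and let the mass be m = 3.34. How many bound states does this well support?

N = 11

Define the well-strength parameter z₀ = (a/ℏ)√(2mU₀) = 2.76 × √(2·3.34·5.06) = 16.05.
A new bound state (alternating even/odd) appears each time z₀ passes a multiple of π/2, so N = ⌊2z₀/π⌋ + 1 = ⌊10.22⌋ + 1 = 11.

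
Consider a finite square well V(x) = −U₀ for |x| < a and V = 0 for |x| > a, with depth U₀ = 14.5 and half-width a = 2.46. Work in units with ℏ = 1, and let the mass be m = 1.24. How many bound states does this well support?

The dimensionless depth is z₀ = a√(2mU₀)/ℏ = 2.46 × √(35.96) = 14.75.
A new bound state (alternating even/odd) appears each time z₀ passes a multiple of π/2, so N = ⌊2z₀/π⌋ + 1 = ⌊9.391⌋ + 1 = 10.

N = 10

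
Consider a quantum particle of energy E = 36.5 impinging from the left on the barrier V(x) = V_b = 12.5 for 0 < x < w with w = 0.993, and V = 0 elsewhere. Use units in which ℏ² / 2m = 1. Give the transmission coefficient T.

T = 0.958

Above the barrier the interior wavenumber is k₂ = √(2m(E − V_b))/ℏ = 4.899, giving phase k₂w = 4.865.
T = [1 + V_b² sin²(k₂w) / (4E(E − V_b))]⁻¹ = 1/1.044 = 0.958.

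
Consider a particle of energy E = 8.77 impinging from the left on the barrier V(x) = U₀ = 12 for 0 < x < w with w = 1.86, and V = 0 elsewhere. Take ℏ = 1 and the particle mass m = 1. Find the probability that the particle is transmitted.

E < U₀: inside the barrier ψ ∝ e^{±κx} with κ = √(2m(U₀ − E))/ℏ = 2.542.
κw = 4.727, sinh(κw) = 56.50.
The exact tunnelling result is T⁻¹ = 1 + U₀² sinh²(κw) / [4E(U₀ − E)] = 4058, so T = 0.000246.

T = 0.000246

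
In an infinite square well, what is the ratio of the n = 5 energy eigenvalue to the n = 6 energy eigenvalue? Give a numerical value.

0.694444

E_n = n²π²ℏ²/(2mL²) so the ratio is n₂²/n₁² = 25/36 = 0.694444.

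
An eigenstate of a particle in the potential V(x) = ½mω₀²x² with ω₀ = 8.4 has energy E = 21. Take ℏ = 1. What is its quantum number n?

Invert E_n = (n + ½)ℏω₀: n = E/ℏω₀ − ½ = 2.000, so n = 2.

n = 2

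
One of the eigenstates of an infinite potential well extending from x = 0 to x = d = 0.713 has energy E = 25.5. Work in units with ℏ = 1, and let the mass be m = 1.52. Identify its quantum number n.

From E_n = n²π²ℏ²/(2md²) invert to n = √(2md²E)/(πℏ).
n = (0.713/π) × √(2 × 1.52 × 25.5) = 1.998 → n = 2.

n = 2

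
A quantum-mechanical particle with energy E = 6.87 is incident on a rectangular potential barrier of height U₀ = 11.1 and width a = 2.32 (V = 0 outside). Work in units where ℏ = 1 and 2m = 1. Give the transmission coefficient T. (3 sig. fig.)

Since E < U₀ the interior solution is evanescent with decay constant κ = √(2m(U₀ − E))/ℏ = 2.057.
κa = 4.772, sinh(κa) = 59.05.
Matching ψ, ψ′ at both faces gives T = [1 + U₀² sinh²(κa) / (4E(U₀ − E))]⁻¹ = 1/3696 = 0.000271.

T = 0.000271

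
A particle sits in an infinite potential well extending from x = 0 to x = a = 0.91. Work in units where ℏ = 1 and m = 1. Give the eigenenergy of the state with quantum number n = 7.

E = 292

Requiring ψ(0) = ψ(a) = 0 quantises k = nπ/a, hence E_n = ℏ²k²/2m = n²π²ℏ²/(2ma²).
E_7 = 7² × π² / (2 × 1 × 0.91²) = 292.0.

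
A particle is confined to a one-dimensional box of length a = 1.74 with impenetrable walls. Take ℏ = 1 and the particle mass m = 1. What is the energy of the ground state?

The infinite-well eigenfunctions ψ_n = √(2/a) sin(nπx/a) vanish at both walls, giving E_n = n²π²ℏ²/(2ma²).
E_1 = 1² × π² / (2 × 1 × 1.74²) = 1.630.

E = 1.63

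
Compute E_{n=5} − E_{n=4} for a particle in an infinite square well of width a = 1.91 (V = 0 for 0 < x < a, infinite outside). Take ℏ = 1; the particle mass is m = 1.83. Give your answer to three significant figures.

E_n = n²π²ℏ²/(2ma²), so ΔE = (5² − 4²) π²ℏ²/(2ma²).
ΔE = 9 × π² / (2 × 1.83 × 1.91²) = 6.653.

ΔE = 6.65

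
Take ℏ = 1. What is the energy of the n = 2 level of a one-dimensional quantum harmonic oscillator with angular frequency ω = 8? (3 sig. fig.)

Using E_n = (n + ½)ℏω: E_2 = 2.5 × 8 = 20.00.

E = 20.0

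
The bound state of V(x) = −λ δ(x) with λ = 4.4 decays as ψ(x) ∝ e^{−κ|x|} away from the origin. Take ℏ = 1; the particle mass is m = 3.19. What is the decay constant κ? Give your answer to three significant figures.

κ = 14.0

Integrating the TISE across x = 0 gives the cusp condition ψ'(0⁺) − ψ'(0⁻) = −(2mλ/ℏ²)ψ(0).
With ψ ∝ e^{−κ|x|} this yields −2κ = −2mλ/ℏ², so κ = mλ/ℏ² = 14.04.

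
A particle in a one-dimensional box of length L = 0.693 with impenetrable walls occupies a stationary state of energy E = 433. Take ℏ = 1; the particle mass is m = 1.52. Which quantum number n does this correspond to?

n = 8

From E_n = n²π²ℏ²/(2mL²) invert to n = √(2mL²E)/(πℏ).
n = (0.693/π) × √(2 × 1.52 × 433) = 8.003 → n = 8.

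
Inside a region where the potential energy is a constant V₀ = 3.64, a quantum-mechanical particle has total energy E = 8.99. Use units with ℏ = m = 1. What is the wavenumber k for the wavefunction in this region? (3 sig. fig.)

With E > V₀ the solution is oscillatory, ψ ∝ e^{±ikx} with k = √(2m(E − V₀))/ℏ.
k = √(2 × 1 × 5.35) = 3.271.

k = 3.27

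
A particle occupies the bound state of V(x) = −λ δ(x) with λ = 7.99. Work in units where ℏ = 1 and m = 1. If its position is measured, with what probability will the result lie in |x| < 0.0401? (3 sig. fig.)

P = 0.473

The normalised bound state is ψ = √κ e^{−κ|x|} with κ = mλ/ℏ² = 7.990.
P(|x| < d) = ∫_{−d}^{d} κ e^{−2κ|x|} dx = 1 − e^{−2κd} = 1 − e^{−0.6408} = 0.4731.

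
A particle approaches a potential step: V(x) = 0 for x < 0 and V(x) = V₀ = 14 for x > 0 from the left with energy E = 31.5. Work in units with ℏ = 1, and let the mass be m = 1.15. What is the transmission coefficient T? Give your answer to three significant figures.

On each side the TISE gives plane waves with k = √(2m(E − V))/ℏ: k₁ = √(2·1.15·31.5) = 8.512, k₂ = √(2·1.15·17.5) = 6.344.
Matching ψ and ψ′ at x = 0 gives r = (k₁ − k₂)/(k₁ + k₂), so R = r² = 0.02129 and T = 1 − R = 0.9787.

T = 0.979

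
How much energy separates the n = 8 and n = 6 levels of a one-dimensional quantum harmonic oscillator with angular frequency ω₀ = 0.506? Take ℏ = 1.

ΔE = 1.01

E_n = ℏω₀(n + ½), so ΔE = (8 − 6) ℏω₀ = 2 × 0.506 = 1.012.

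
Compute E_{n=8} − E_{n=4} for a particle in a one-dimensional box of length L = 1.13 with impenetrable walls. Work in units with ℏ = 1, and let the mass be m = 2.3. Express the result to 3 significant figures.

ΔE = 80.7

E_n = n²π²ℏ²/(2mL²), so ΔE = (8² − 4²) π²ℏ²/(2mL²).
ΔE = 48 × π² / (2 × 2.3 × 1.13²) = 80.65.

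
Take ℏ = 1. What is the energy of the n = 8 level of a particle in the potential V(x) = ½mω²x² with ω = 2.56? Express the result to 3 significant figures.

E = 21.8

Using E_n = (n + ½)ℏω: E_8 = 8.5 × 2.56 = 21.76.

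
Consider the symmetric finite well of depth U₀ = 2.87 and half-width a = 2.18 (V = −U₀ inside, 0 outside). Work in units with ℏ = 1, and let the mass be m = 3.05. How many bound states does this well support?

N = 6

The dimensionless depth is z₀ = a√(2mU₀)/ℏ = 2.18 × √(17.51) = 9.121.
A new bound state (alternating even/odd) appears each time z₀ passes a multiple of π/2, so N = ⌊2z₀/π⌋ + 1 = ⌊5.807⌋ + 1 = 6.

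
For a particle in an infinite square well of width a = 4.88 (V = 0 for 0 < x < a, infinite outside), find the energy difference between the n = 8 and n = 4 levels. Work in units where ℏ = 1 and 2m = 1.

E_n = n²π²ℏ²/(2ma²), so ΔE = (8² − 4²) π²ℏ²/(2ma²).
ΔE = 48 × π² / (2 × 0.5 × 4.88²) = 19.89.

ΔE = 19.9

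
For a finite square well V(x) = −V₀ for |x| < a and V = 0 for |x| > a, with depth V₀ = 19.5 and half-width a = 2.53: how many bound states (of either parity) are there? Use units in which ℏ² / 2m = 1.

N = 8

The dimensionless depth is z₀ = a√(2mV₀)/ℏ = 2.53 × √(19.50) = 11.17.
A new bound state (alternating even/odd) appears each time z₀ passes a multiple of π/2, so N = ⌊2z₀/π⌋ + 1 = ⌊7.112⌋ + 1 = 8.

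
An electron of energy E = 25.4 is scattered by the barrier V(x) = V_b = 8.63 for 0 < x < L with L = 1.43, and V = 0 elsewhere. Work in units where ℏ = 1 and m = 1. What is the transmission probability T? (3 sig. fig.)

E > V_b: inside the barrier k₂ = √(2m(E − V_b))/ℏ = 5.791, k₂L = 8.282.
T = [1 + V_b² sin²(k₂L) / (4E(E − V_b))]⁻¹ = 1/1.036 = 0.965.

T = 0.965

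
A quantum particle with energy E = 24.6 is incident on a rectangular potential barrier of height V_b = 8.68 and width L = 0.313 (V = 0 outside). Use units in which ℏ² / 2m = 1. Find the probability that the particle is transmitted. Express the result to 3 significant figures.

T = 0.959

Above the barrier the interior wavenumber is k₂ = √(2m(E − V_b))/ℏ = 3.990, giving phase k₂L = 1.249.
T = [1 + V_b² sin²(k₂L) / (4E(E − V_b))]⁻¹ = 1/1.043 = 0.959.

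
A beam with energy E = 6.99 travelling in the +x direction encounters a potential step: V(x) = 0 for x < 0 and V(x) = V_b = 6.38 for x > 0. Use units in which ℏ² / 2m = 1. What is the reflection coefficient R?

The wavenumbers are k₁ = √(2mE)/ℏ = 2.644 on the left and k₂ = √(2m(E − V_b))/ℏ = 0.7810 on the right.
Matching ψ and ψ′ at x = 0 gives r = (k₁ − k₂)/(k₁ + k₂), so R = r² = 0.2958 and T = 1 − R = 0.7042.

R = 0.296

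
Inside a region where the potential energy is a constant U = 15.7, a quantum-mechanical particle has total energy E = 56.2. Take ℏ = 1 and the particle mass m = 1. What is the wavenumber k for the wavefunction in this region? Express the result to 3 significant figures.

With E > U the solution is oscillatory, ψ ∝ e^{±ikx} with k = √(2m(E − U))/ℏ.
k = √(2 × 1 × 40.5) = 9.000.

k = 9.00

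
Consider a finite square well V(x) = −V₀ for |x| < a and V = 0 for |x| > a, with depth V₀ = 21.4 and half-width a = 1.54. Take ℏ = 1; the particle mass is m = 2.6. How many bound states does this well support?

Define the well-strength parameter z₀ = (a/ℏ)√(2mV₀) = 1.54 × √(2·2.6·21.4) = 16.25.
A new bound state (alternating even/odd) appears each time z₀ passes a multiple of π/2, so N = ⌊2z₀/π⌋ + 1 = ⌊10.34⌋ + 1 = 11.

N = 11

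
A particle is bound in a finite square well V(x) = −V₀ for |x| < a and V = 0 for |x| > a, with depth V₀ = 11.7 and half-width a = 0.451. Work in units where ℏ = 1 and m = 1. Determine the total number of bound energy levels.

N = 2

The dimensionless depth is z₀ = a√(2mV₀)/ℏ = 0.451 × √(23.40) = 2.182.
A new bound state (alternating even/odd) appears each time z₀ passes a multiple of π/2, so N = ⌊2z₀/π⌋ + 1 = ⌊1.389⌋ + 1 = 2.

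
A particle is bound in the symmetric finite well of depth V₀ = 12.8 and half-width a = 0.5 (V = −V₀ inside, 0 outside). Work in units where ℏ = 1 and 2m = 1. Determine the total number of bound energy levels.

N = 2

Define the well-strength parameter z₀ = (a/ℏ)√(2mV₀) = 0.5 × √(2·0.5·12.8) = 1.789.
The even/odd transcendental equations gain one root per π/2 in z₀, giving N = 1 + ⌊2z₀/π⌋ = 1 + ⌊1.139⌋ = 2.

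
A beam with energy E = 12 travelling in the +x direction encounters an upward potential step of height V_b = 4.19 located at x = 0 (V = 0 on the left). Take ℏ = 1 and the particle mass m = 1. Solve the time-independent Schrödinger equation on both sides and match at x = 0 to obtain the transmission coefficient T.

T = 0.989

On each side the TISE gives plane waves with k = √(2m(E − V))/ℏ: k₁ = √(2·1·12) = 4.899, k₂ = √(2·1·7.81) = 3.952.
Continuity of ψ and ψ′ at the step yields the reflection amplitude r = (k₁ − k₂)/(k₁ + k₂) = 0.1070; thus R = |r|² = 0.01144, T = 0.9886.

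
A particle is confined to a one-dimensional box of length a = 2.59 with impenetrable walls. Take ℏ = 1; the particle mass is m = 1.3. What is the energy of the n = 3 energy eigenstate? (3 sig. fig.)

E = 5.09

Requiring ψ(0) = ψ(a) = 0 quantises k = nπ/a, hence E_n = ℏ²k²/2m = n²π²ℏ²/(2ma²).
E_3 = 3² × π² / (2 × 1.3 × 2.59²) = 5.093.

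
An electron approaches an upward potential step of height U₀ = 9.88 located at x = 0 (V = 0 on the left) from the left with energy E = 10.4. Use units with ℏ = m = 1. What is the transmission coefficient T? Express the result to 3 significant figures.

T = 0.597

On each side the TISE gives plane waves with k = √(2m(E − V))/ℏ: k₁ = √(2·1·10.4) = 4.561, k₂ = √(2·1·0.52) = 1.020.
Continuity of ψ and ψ′ at the step yields the reflection amplitude r = (k₁ − k₂)/(k₁ + k₂) = 0.6345; thus R = |r|² = 0.4026, T = 0.5974.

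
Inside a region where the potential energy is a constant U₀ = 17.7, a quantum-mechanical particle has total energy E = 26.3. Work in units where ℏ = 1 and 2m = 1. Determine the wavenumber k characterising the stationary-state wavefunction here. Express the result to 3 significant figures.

k = 2.93

With E > U₀ the solution is oscillatory, ψ ∝ e^{±ikx} with k = √(2m(E − U₀))/ℏ.
k = √(2 × 0.5 × 8.6) = 2.933.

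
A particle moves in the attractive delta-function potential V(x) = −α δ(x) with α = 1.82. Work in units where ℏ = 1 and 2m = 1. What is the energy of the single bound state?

E = -0.828

The bound state is ψ(x) = √κ e^{−κ|x|}. The derivative jump ψ'(0⁺) − ψ'(0⁻) = −(2mα/ℏ²)ψ(0) fixes κ = mα/ℏ² = 0.9100.
Then E = −ℏ²κ²/(2m) = −mα²/(2ℏ²) = -0.8281.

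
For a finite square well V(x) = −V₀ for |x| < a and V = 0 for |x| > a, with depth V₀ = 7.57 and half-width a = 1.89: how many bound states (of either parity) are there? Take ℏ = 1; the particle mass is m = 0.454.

The dimensionless depth is z₀ = a√(2mV₀)/ℏ = 1.89 × √(6.874) = 4.955.
A new bound state (alternating even/odd) appears each time z₀ passes a multiple of π/2, so N = ⌊2z₀/π⌋ + 1 = ⌊3.155⌋ + 1 = 4.

N = 4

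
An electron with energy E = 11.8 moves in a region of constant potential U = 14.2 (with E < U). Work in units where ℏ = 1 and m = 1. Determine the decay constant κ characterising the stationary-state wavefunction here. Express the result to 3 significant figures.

Since E < U the TISE in this region is ψ'' = κ²ψ with κ = √(2m(U − E))/ℏ.
κ = √(2 × 1 × 2.4) = 2.191.

κ = 2.19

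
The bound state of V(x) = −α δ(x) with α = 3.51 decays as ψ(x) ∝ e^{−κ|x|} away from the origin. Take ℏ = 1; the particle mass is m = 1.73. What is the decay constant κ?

κ = 6.07

Integrating the TISE across x = 0 gives the cusp condition ψ'(0⁺) − ψ'(0⁻) = −(2mα/ℏ²)ψ(0).
With ψ ∝ e^{−κ|x|} this yields −2κ = −2mα/ℏ², so κ = mα/ℏ² = 6.072.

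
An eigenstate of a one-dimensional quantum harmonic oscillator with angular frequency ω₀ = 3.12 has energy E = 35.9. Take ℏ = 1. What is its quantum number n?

Invert E_n = (n + ½)ℏω₀: n = E/ℏω₀ − ½ = 11.006, so n = 11.

n = 11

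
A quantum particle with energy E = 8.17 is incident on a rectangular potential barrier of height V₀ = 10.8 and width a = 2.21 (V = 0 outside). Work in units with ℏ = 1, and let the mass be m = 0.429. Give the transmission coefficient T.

Since E < V₀ the interior solution is evanescent with decay constant κ = √(2m(V₀ − E))/ℏ = 1.502.
κa = 3.320, sinh(κa) = 13.81.
Matching ψ, ψ′ at both faces gives T = [1 + V₀² sinh²(κa) / (4E(V₀ − E))]⁻¹ = 1/259.8 = 0.00385.

T = 0.00385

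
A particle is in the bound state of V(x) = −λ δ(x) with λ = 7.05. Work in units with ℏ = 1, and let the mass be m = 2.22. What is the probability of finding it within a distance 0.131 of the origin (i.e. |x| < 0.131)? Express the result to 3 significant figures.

The normalised bound state is ψ = √κ e^{−κ|x|} with κ = mλ/ℏ² = 15.65.
P(|x| < d) = ∫_{−d}^{d} κ e^{−2κ|x|} dx = 1 − e^{−2κd} = 1 − e^{−4.101} = 0.9834.

P = 0.983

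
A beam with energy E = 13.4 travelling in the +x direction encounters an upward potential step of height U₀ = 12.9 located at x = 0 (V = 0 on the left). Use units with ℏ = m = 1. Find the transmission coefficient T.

The wavenumbers are k₁ = √(2mE)/ℏ = 5.177 on the left and k₂ = √(2m(E − U₀))/ℏ = 1.000 on the right.
Matching ψ and ψ′ at x = 0 gives r = (k₁ − k₂)/(k₁ + k₂), so R = r² = 0.4573 and T = 1 − R = 0.5427.

T = 0.543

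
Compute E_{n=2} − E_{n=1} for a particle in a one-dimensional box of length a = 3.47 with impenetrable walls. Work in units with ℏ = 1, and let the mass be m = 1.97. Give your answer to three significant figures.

E_n = n²π²ℏ²/(2ma²), so ΔE = (2² − 1²) π²ℏ²/(2ma²).
ΔE = 3 × π² / (2 × 1.97 × 3.47²) = 0.6241.

ΔE = 0.624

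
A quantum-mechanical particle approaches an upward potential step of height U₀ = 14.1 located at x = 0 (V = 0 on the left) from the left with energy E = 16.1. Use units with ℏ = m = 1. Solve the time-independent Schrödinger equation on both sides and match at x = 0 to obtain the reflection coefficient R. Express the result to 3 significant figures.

R = 0.229

The wavenumbers are k₁ = √(2mE)/ℏ = 5.675 on the left and k₂ = √(2m(E − U₀))/ℏ = 2.000 on the right.
Matching ψ and ψ′ at x = 0 gives r = (k₁ − k₂)/(k₁ + k₂), so R = r² = 0.2292 and T = 1 − R = 0.7708.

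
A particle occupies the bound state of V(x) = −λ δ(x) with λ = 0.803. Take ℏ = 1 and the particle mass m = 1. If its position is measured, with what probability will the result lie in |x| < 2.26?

The normalised bound state is ψ = √κ e^{−κ|x|} with κ = mλ/ℏ² = 0.8030.
P(|x| < d) = ∫_{−d}^{d} κ e^{−2κ|x|} dx = 1 − e^{−2κd} = 1 − e^{−3.630} = 0.9735.

P = 0.973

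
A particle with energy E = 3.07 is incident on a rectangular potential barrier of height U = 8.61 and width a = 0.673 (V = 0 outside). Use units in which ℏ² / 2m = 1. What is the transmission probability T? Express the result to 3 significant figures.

Since E < U the interior solution is evanescent with decay constant κ = √(2m(U − E))/ℏ = 2.354.
κa = 1.584, sinh(κa) = 2.335.
The exact tunnelling result is T⁻¹ = 1 + U² sinh²(κa) / [4E(U − E)] = 6.940, so T = 0.144.

T = 0.144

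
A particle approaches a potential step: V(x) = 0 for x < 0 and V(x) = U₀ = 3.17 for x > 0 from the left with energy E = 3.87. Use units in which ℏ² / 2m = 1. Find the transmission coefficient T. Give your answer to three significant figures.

T = 0.837

The wavenumbers are k₁ = √(2mE)/ℏ = 1.967 on the left and k₂ = √(2m(E − U₀))/ℏ = 0.8367 on the right.
Continuity of ψ and ψ′ at the step yields the reflection amplitude r = (k₁ − k₂)/(k₁ + k₂) = 0.4032; thus R = |r|² = 0.1626, T = 0.8374.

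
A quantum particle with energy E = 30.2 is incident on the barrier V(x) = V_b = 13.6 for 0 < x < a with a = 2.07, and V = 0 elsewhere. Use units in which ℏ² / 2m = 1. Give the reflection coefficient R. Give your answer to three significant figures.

E > V_b: inside the barrier k₂ = √(2m(E − V_b))/ℏ = 4.074, k₂a = 8.434.
T = [1 + V_b² sin²(k₂a) / (4E(E − V_b))]⁻¹ = 1/1.065 = 0.939.
R = 1 − T = 0.0606.

R = 0.0606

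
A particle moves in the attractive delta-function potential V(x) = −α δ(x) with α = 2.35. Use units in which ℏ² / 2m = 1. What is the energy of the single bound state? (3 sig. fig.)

For x ≠ 0 the bound state is ψ ∝ e^{−κ|x|}; integrating the TISE across the delta gives the cusp condition 2κ = 2mα/ℏ², so κ = 1.175.
Then E = −ℏ²κ²/(2m) = −mα²/(2ℏ²) = -1.381.

E = -1.38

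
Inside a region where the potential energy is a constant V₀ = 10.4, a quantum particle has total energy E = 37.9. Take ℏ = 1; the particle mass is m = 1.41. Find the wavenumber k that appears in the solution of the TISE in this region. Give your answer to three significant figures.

k = 8.81

With E > V₀ the solution is oscillatory, ψ ∝ e^{±ikx} with k = √(2m(E − V₀))/ℏ.
k = √(2 × 1.41 × 27.5) = 8.806.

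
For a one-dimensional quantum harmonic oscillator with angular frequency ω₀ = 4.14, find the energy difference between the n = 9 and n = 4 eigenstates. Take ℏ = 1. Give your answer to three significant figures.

ΔE = 20.7

E_n = ℏω₀(n + ½), so ΔE = (9 − 4) ℏω₀ = 5 × 4.14 = 20.70.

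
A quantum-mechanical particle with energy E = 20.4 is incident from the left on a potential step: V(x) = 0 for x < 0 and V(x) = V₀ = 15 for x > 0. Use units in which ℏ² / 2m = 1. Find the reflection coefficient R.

On each side the TISE gives plane waves with k = √(2m(E − V))/ℏ: k₁ = √(2·½·20.4) = 4.517, k₂ = √(2·½·5.4) = 2.324.
Continuity of ψ and ψ′ at the step yields the reflection amplitude r = (k₁ − k₂)/(k₁ + k₂) = 0.3206; thus R = |r|² = 0.1028, T = 0.8972.

R = 0.103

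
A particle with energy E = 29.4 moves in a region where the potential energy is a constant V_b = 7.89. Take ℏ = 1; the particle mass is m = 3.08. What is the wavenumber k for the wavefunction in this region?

With E > V_b the solution is oscillatory, ψ ∝ e^{±ikx} with k = √(2m(E − V_b))/ℏ.
k = √(2 × 3.08 × 21.51) = 11.51.

k = 11.5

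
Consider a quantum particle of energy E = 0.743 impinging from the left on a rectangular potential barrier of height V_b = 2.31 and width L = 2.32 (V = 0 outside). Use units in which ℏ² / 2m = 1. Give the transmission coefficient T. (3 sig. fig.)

T = 0.0104

E < V_b: inside the barrier ψ ∝ e^{±κx} with κ = √(2m(V_b − E))/ℏ = 1.252.
κL = 2.904, sinh(κL) = 9.098.
The exact tunnelling result is T⁻¹ = 1 + V_b² sinh²(κL) / [4E(V_b − E)] = 95.83, so T = 0.0104.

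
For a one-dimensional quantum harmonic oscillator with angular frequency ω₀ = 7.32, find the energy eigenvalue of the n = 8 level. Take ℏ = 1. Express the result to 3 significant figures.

E = 62.2

The oscillator eigenvalues are E_n = ℏω₀(n + ½), so E_8 = 7.32 × 8.5 = 62.22.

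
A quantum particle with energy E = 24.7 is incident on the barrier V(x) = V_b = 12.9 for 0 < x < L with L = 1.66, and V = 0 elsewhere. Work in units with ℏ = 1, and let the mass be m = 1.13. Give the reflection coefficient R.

Above the barrier the interior wavenumber is k₂ = √(2m(E − V_b))/ℏ = 5.164, giving phase k₂L = 8.572.
Matching at both interfaces gives T⁻¹ = 1 + V_b² sin²(k₂L) / [4E(E − V_b)] = 1.081, hence T = 0.925.
R = 1 − T = 0.0748.

R = 0.0748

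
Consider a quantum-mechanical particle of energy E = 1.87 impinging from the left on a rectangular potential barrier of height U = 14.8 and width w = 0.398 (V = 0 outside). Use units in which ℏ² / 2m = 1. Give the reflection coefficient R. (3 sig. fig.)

Since E < U the interior solution is evanescent with decay constant κ = √(2m(U − E))/ℏ = 3.596.
κw = 1.431, sinh(κw) = 1.972.
Matching ψ, ψ′ at both faces gives T = [1 + U² sinh²(κw) / (4E(U − E))]⁻¹ = 1/9.809 = 0.102.
R = 1 − T = 0.898.

R = 0.898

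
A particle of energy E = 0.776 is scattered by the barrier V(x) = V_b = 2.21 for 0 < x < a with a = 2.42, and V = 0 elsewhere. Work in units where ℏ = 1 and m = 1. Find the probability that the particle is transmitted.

E < V_b: inside the barrier ψ ∝ e^{±κx} with κ = √(2m(V_b − E))/ℏ = 1.694.
κa = 4.098, sinh(κa) = 30.11.
The exact tunnelling result is T⁻¹ = 1 + V_b² sinh²(κa) / [4E(V_b − E)] = 995.9, so T = 0.00100.

T = 0.00100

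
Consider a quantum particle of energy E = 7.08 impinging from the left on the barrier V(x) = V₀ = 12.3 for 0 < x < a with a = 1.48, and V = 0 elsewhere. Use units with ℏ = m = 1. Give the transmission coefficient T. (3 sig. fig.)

T = 0.000274

E < V₀: inside the barrier ψ ∝ e^{±κx} with κ = √(2m(V₀ − E))/ℏ = 3.231.
κa = 4.782, sinh(κa) = 59.67.
Matching ψ, ψ′ at both faces gives T = [1 + V₀² sinh²(κa) / (4E(V₀ − E))]⁻¹ = 1/3645 = 0.000274.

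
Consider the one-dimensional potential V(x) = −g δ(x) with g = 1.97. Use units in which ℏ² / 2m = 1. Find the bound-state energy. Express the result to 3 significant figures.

E = -0.970

For x ≠ 0 the bound state is ψ ∝ e^{−κ|x|}; integrating the TISE across the delta gives the cusp condition 2κ = 2mg/ℏ², so κ = 0.9850.
Then E = −ℏ²κ²/(2m) = −mg²/(2ℏ²) = -0.9702.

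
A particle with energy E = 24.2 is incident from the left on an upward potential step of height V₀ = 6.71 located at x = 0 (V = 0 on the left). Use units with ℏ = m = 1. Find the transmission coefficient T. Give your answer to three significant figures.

The wavenumbers are k₁ = √(2mE)/ℏ = 6.957 on the left and k₂ = √(2m(E − V₀))/ℏ = 5.914 on the right.
Continuity of ψ and ψ′ at the step yields the reflection amplitude r = (k₁ − k₂)/(k₁ + k₂) = 0.08100; thus R = |r|² = 0.006561, T = 0.9934.

T = 0.993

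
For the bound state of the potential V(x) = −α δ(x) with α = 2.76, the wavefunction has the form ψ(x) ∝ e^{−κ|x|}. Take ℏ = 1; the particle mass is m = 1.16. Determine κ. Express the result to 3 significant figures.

κ = 3.20

Integrate −(ℏ²/2m)ψ'' − αδ(x)ψ = Eψ from −ε to +ε: the ψ'' term gives ψ'(0⁺) − ψ'(0⁻) and the δ term gives −(2mα/ℏ²)ψ(0).
With ψ ∝ e^{−κ|x|} this yields −2κ = −2mα/ℏ², so κ = mα/ℏ² = 3.202.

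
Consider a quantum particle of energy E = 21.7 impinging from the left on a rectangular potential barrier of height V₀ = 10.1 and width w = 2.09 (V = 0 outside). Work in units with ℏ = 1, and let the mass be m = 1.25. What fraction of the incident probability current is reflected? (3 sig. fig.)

R = 0.0865

E > V₀: inside the barrier k₂ = √(2m(E − V₀))/ℏ = 5.385, k₂w = 11.25.
T = [1 + V₀² sin²(k₂w) / (4E(E − V₀))]⁻¹ = 1/1.095 = 0.914.
R = 1 − T = 0.0865.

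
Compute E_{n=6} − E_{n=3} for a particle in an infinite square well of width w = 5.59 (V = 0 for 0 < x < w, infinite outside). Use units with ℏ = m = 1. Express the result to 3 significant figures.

E_n = n²π²ℏ²/(2mw²), so ΔE = (6² − 3²) π²ℏ²/(2mw²).
ΔE = 27 × π² / (2 × 1 × 5.59²) = 4.264.

ΔE = 4.26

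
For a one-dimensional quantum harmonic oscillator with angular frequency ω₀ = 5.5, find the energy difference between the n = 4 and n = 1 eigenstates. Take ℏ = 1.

ΔE = 16.5

E_n = ℏω₀(n + ½), so ΔE = (4 − 1) ℏω₀ = 3 × 5.5 = 16.50.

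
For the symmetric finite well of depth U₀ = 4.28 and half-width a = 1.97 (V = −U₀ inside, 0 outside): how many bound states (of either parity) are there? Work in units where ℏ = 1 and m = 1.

Define the well-strength parameter z₀ = (a/ℏ)√(2mU₀) = 1.97 × √(2·1·4.28) = 5.764.
A new bound state (alternating even/odd) appears each time z₀ passes a multiple of π/2, so N = ⌊2z₀/π⌋ + 1 = ⌊3.669⌋ + 1 = 4.

N = 4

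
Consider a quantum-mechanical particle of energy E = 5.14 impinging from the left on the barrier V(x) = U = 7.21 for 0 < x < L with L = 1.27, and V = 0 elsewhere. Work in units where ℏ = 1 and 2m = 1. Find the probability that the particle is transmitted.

T = 0.0820

E < U: inside the barrier ψ ∝ e^{±κx} with κ = √(2m(U − E))/ℏ = 1.439.
κL = 1.827, sinh(κL) = 3.028.
The exact tunnelling result is T⁻¹ = 1 + U² sinh²(κL) / [4E(U − E)] = 12.20, so T = 0.0820.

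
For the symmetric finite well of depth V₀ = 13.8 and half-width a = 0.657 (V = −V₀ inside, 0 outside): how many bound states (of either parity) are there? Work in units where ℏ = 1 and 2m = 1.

N = 2

Define the well-strength parameter z₀ = (a/ℏ)√(2mV₀) = 0.657 × √(2·0.5·13.8) = 2.441.
The even/odd transcendental equations gain one root per π/2 in z₀, giving N = 1 + ⌊2z₀/π⌋ = 1 + ⌊1.554⌋ = 2.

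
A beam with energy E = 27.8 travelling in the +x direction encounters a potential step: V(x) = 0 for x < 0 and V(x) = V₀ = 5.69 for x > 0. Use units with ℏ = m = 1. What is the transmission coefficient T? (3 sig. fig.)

On each side the TISE gives plane waves with k = √(2m(E − V))/ℏ: k₁ = √(2·1·27.8) = 7.457, k₂ = √(2·1·22.11) = 6.650.
Continuity of ψ and ψ′ at the step yields the reflection amplitude r = (k₁ − k₂)/(k₁ + k₂) = 0.05719; thus R = |r|² = 0.003271, T = 0.9967.

T = 0.997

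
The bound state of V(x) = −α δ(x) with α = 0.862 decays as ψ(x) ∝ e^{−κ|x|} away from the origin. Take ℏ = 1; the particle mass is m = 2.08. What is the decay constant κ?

Integrating the TISE across x = 0 gives the cusp condition ψ'(0⁺) − ψ'(0⁻) = −(2mα/ℏ²)ψ(0).
With ψ ∝ e^{−κ|x|} this yields −2κ = −2mα/ℏ², so κ = mα/ℏ² = 1.793.

κ = 1.79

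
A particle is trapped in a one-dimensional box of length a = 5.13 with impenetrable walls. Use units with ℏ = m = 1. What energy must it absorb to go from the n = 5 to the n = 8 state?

E_n = n²π²ℏ²/(2ma²), so ΔE = (8² − 5²) π²ℏ²/(2ma²).
ΔE = 39 × π² / (2 × 1 × 5.13²) = 7.313.

ΔE = 7.31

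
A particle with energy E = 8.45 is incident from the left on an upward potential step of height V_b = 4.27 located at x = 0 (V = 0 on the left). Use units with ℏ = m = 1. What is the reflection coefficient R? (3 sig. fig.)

R = 0.0303

On each side the TISE gives plane waves with k = √(2m(E − V))/ℏ: k₁ = √(2·1·8.45) = 4.111, k₂ = √(2·1·4.18) = 2.891.
Matching ψ and ψ′ at x = 0 gives r = (k₁ − k₂)/(k₁ + k₂), so R = r² = 0.03034 and T = 1 − R = 0.9697.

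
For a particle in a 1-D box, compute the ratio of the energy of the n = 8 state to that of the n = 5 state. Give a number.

2.56

E_n = n²π²ℏ²/(2mL²) so the ratio is n₂²/n₁² = 64/25 = 2.56.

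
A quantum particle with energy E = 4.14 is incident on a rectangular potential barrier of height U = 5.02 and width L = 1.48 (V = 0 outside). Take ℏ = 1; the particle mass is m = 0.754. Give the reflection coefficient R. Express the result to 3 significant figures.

R = 0.924

E < U: inside the barrier ψ ∝ e^{±κx} with κ = √(2m(U − E))/ℏ = 1.152.
κL = 1.705, sinh(κL) = 2.660.
Matching ψ, ψ′ at both faces gives T = [1 + U² sinh²(κL) / (4E(U − E))]⁻¹ = 1/13.23 = 0.0756.
R = 1 − T = 0.924.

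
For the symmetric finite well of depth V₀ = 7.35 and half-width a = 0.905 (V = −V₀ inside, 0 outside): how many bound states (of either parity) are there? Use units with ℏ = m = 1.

The dimensionless depth is z₀ = a√(2mV₀)/ℏ = 0.905 × √(14.70) = 3.470.
The even/odd transcendental equations gain one root per π/2 in z₀, giving N = 1 + ⌊2z₀/π⌋ = 1 + ⌊2.209⌋ = 3.

N = 3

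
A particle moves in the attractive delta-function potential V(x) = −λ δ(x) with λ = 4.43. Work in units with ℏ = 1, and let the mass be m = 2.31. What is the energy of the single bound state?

For x ≠ 0 the bound state is ψ ∝ e^{−κ|x|}; integrating the TISE across the delta gives the cusp condition 2κ = 2mλ/ℏ², so κ = 10.23.
Then E = −ℏ²κ²/(2m) = −mλ²/(2ℏ²) = -22.67.

E = -22.7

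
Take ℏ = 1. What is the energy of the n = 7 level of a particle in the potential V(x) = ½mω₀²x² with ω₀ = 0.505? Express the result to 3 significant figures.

E = 3.79

The oscillator eigenvalues are E_n = ℏω₀(n + ½), so E_7 = 0.505 × 7.5 = 3.788.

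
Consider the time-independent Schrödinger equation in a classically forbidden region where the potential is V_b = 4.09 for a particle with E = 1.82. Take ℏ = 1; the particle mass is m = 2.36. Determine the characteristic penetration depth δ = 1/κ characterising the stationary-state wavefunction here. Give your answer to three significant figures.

Since E < V_b the TISE in this region is ψ'' = κ²ψ with κ = √(2m(V_b − E))/ℏ.
κ = √(2 × 2.36 × 2.27) = 3.273. The penetration depth is δ = 1/κ = 0.306.

δ = 0.306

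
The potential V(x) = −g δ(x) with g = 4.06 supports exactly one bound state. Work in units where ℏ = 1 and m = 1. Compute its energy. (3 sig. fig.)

For x ≠ 0 the bound state is ψ ∝ e^{−κ|x|}; integrating the TISE across the delta gives the cusp condition 2κ = 2mg/ℏ², so κ = 4.060.
Then E = −ℏ²κ²/(2m) = −mg²/(2ℏ²) = -8.242.

E = -8.24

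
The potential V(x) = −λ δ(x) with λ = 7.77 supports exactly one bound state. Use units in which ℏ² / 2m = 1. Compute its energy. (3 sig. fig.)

E = -15.1

For x ≠ 0 the bound state is ψ ∝ e^{−κ|x|}; integrating the TISE across the delta gives the cusp condition 2κ = 2mλ/ℏ², so κ = 3.885.
Then E = −ℏ²κ²/(2m) = −mλ²/(2ℏ²) = -15.09.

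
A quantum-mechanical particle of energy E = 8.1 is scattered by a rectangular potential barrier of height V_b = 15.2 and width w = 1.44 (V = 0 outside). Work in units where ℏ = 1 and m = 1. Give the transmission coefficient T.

E < V_b: inside the barrier ψ ∝ e^{±κx} with κ = √(2m(V_b − E))/ℏ = 3.768.
κw = 5.426, sinh(κw) = 113.7.
The exact tunnelling result is T⁻¹ = 1 + V_b² sinh²(κw) / [4E(V_b − E)] = 12970, so T = 0.0000771.

T = 0.0000771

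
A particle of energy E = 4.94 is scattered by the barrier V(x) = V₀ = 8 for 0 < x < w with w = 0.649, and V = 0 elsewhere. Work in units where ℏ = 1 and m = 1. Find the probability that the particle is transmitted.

T = 0.142

Since E < V₀ the interior solution is evanescent with decay constant κ = √(2m(V₀ − E))/ℏ = 2.474.
κw = 1.606, sinh(κw) = 2.390.
Matching ψ, ψ′ at both faces gives T = [1 + V₀² sinh²(κw) / (4E(V₀ − E))]⁻¹ = 1/7.045 = 0.142.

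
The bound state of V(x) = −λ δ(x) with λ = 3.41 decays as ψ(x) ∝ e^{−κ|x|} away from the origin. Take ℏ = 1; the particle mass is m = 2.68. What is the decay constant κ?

κ = 9.14

Integrate −(ℏ²/2m)ψ'' − λδ(x)ψ = Eψ from −ε to +ε: the ψ'' term gives ψ'(0⁺) − ψ'(0⁻) and the δ term gives −(2mλ/ℏ²)ψ(0).
With ψ ∝ e^{−κ|x|} this yields −2κ = −2mλ/ℏ², so κ = mλ/ℏ² = 9.139.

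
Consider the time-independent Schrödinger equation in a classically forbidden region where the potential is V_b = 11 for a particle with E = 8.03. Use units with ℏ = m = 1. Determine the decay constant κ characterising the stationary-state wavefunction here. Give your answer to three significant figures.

Since E < V_b the TISE in this region is ψ'' = κ²ψ with κ = √(2m(V_b − E))/ℏ.
κ = √(2 × 1 × 2.97) = 2.437.

κ = 2.44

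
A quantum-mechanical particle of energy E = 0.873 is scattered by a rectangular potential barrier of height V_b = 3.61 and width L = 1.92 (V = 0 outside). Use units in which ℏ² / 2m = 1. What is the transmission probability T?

T = 0.00510

Since E < V_b the interior solution is evanescent with decay constant κ = √(2m(V_b − E))/ℏ = 1.654.
κL = 3.176, sinh(κL) = 11.96.
The exact tunnelling result is T⁻¹ = 1 + V_b² sinh²(κL) / [4E(V_b − E)] = 196.0, so T = 0.00510.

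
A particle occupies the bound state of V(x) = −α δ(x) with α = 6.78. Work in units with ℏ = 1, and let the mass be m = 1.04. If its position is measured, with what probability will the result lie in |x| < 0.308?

P = 0.987

The normalised bound state is ψ = √κ e^{−κ|x|} with κ = mα/ℏ² = 7.051.
P(|x| < d) = ∫_{−d}^{d} κ e^{−2κ|x|} dx = 1 − e^{−2κd} = 1 − e^{−4.344} = 0.9870.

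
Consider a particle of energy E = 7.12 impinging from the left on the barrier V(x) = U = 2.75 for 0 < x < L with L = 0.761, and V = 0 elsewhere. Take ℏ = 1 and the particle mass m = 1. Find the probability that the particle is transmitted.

E > U: inside the barrier k₂ = √(2m(E − U))/ℏ = 2.956, k₂L = 2.250.
T = [1 + U² sin²(k₂L) / (4E(E − U))]⁻¹ = 1/1.037 = 0.965.

T = 0.965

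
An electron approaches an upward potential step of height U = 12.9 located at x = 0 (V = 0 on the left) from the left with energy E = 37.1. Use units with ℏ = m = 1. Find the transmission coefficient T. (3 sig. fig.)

T = 0.989

The wavenumbers are k₁ = √(2mE)/ℏ = 8.614 on the left and k₂ = √(2m(E − U))/ℏ = 6.957 on the right.
Continuity of ψ and ψ′ at the step yields the reflection amplitude r = (k₁ − k₂)/(k₁ + k₂) = 0.1064; thus R = |r|² = 0.01132, T = 0.9887.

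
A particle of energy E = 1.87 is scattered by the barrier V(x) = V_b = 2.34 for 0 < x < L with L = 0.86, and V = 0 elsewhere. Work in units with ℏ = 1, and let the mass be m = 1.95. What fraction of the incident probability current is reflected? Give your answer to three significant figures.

E < V_b: inside the barrier ψ ∝ e^{±κx} with κ = √(2m(V_b − E))/ℏ = 1.354.
κL = 1.164, sinh(κL) = 1.446.
The exact tunnelling result is T⁻¹ = 1 + V_b² sinh²(κL) / [4E(V_b − E)] = 4.256, so T = 0.235.
R = 1 − T = 0.765.

R = 0.765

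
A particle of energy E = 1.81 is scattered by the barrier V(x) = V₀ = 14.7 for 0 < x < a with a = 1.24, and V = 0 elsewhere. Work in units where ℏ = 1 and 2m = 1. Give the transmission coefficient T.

T = 0.000235

Since E < V₀ the interior solution is evanescent with decay constant κ = √(2m(V₀ − E))/ℏ = 3.590.
κa = 4.452, sinh(κa) = 42.89.
Matching ψ, ψ′ at both faces gives T = [1 + V₀² sinh²(κa) / (4E(V₀ − E))]⁻¹ = 1/4261 = 0.000235.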